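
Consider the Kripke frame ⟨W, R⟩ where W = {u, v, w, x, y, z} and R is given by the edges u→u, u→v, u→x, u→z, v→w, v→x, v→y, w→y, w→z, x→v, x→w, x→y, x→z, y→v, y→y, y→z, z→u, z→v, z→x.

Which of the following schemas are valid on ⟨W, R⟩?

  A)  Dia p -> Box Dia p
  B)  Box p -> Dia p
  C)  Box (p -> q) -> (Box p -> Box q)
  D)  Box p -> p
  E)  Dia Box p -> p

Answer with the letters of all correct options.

B, C

R is not reflexive: not v R v.
R is not symmetric: u R v but not v R u.
R is not euclidean: u R v and u R u but not v R u.
R is serial: every world has an R-successor.
(A) axiom 5: valid iff R is euclidean. R is not euclidean — not valid.
(B) Box p -> Dia p is axiom D, which corresponds to seriality. R is serial — valid.
(C) this is just K, valid on every normal frame.
(D) Box p -> p is axiom T, which corresponds to reflexivity. R is not reflexive — not valid.
(E) Dia Box p -> p is the dual of axiom B, which corresponds to symmetry. R is not symmetric — not valid.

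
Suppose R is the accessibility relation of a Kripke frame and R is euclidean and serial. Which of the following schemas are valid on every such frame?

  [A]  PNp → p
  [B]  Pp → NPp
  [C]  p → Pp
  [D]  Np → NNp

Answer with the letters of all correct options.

B

(A) PNp → p (the dual of axiom B) characterises the symmetric frames. Such an R need not be symmetric — not valid.
(B) Pp → NPp is axiom 5, which corresponds to the euclidean property. Every such R is euclidean — valid.
(C) p → Pp is the dual of axiom T, which corresponds to reflexivity. Such an R need not be reflexive — not valid.
(D) Np → NNp is axiom 4, which corresponds to transitivity. Such an R need not be transitive — not valid.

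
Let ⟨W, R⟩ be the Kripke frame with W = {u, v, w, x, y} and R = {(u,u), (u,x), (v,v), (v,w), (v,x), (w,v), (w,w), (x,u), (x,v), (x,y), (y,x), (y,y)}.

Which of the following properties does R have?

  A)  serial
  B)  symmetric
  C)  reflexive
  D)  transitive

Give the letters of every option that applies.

(A) serial: every world has an R-successor.
(B) symmetric: every R-edge is matched by its reverse.
(C) not reflexive: not x R x.
(D) not transitive: u R x and x R v but not u R v.

A, B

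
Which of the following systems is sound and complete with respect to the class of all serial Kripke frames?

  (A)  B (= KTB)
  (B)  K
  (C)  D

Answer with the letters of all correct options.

C

(A) B (= KTB) is determined by the class of reflexive and symmetric frames.
(B) K is determined by the class of arbitrary frames.
(C) D is determined by exactly this class.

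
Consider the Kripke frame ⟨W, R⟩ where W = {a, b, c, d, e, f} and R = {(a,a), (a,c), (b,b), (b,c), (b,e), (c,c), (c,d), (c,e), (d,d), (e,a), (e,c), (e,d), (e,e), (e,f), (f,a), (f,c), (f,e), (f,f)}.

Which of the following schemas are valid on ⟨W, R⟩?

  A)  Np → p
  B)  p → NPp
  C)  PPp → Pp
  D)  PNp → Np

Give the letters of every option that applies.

A

R is reflexive: each world relates to itself.
R is not symmetric: a R c but not c R a.
R is not transitive: a R c and c R d but not a R d.
R is not euclidean: a R c and a R a but not c R a.
(A) axiom T: valid iff R is reflexive. R is reflexive — valid.
(B) p → NPp (axiom B) characterises the symmetric frames. R is not symmetric — not valid.
(C) PPp → Pp is the dual of axiom 4; it is valid on a frame exactly when R is transitive. R is not transitive, so not valid.
(D) PNp → Np is the dual of axiom 5; it is valid on a frame exactly when R is euclidean. R is not euclidean, so not valid.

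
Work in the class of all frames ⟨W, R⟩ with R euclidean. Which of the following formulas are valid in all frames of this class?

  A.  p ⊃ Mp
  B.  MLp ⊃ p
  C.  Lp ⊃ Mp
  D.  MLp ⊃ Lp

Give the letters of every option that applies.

(A) the dual of axiom T: valid iff R is reflexive. Such an R need not be reflexive — not valid.
(B) MLp ⊃ p (the dual of axiom B) characterises the symmetric frames. Such an R need not be symmetric — not valid.
(C) Lp ⊃ Mp is axiom D; it is valid on a frame exactly when R is serial. Such an R need not be serial, so not valid.
(D) MLp ⊃ Lp is the dual of axiom 5; it is valid on a frame exactly when R is euclidean. Every such R is euclidean, so valid.

D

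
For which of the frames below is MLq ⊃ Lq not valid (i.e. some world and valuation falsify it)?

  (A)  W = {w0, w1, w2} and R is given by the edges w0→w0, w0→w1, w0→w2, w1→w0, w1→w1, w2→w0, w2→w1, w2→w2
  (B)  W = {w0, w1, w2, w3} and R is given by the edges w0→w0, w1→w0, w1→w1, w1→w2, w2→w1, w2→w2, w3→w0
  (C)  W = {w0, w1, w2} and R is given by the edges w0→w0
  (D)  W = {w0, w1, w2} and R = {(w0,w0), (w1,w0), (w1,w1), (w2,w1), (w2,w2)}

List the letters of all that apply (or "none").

A, B, D

The schema MLq ⊃ Lq is the dual of axiom 5; it is valid on a frame iff R is euclidean.
(A) R is not euclidean (w0 R w1 and w0 R w2 but not w1 R w2), so the schema fails here.
(B) R is not euclidean (w1 R w0 and w1 R w1 but not w0 R w1), so the schema fails here.
(C) R is euclidean (any two R-successors of the same world are R-related), so the schema is valid here.
(D) R is not euclidean (w1 R w0 and w1 R w1 but not w0 R w1), so the schema fails here.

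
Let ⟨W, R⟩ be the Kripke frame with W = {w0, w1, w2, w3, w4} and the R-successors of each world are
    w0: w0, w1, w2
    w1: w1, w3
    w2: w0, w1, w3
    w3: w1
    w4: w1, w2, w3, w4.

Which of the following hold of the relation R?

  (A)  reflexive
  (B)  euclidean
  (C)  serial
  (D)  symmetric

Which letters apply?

C

(A) not reflexive: not w2 R w2.
(B) not euclidean: w0 R w1 and w0 R w0 but not w1 R w0.
(C) serial: every world has an R-successor.
(D) not symmetric: w0 R w1 but not w1 R w0.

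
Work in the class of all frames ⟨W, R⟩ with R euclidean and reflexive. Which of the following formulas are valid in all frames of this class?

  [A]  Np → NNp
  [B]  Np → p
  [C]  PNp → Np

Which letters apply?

A, B, C

A reflexive euclidean relation is also symmetric (from wRw and wRv the euclidean condition gives vRw) and hence transitive; it is an equivalence relation.
(A) Np → NNp (axiom 4) characterises the transitive frames. Every such R is transitive — valid.
(B) Np → p (axiom T) characterises the reflexive frames. Every such R is reflexive — valid.
(C) PNp → Np is the dual of axiom 5; it is valid on a frame exactly when R is euclidean. Every such R is euclidean, so valid.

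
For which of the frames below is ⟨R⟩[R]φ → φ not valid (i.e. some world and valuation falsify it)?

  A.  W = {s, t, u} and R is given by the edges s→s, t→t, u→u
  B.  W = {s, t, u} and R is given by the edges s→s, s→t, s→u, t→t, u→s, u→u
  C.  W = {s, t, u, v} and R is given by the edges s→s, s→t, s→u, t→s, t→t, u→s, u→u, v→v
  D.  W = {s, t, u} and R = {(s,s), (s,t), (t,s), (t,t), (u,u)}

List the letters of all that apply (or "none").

B

The schema ⟨R⟩[R]φ → φ is the dual of axiom B; it is valid on a frame iff R is symmetric.
(A) R is symmetric (every R-edge is matched by its reverse), so the schema is valid here.
(B) R is not symmetric (s R t but not t R s), so the schema fails here.
(C) R is symmetric (every R-edge is matched by its reverse), so the schema is valid here.
(D) R is symmetric (every R-edge is matched by its reverse), so the schema is valid here.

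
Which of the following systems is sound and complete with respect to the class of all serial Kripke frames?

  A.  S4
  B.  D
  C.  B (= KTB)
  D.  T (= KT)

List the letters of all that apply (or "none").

(A) S4 is determined by the class of reflexive and transitive frames.
(B) D is determined by exactly this class.
(C) B (= KTB) is determined by the class of reflexive and symmetric frames.
(D) T (= KT) is determined by the class of reflexive frames.

B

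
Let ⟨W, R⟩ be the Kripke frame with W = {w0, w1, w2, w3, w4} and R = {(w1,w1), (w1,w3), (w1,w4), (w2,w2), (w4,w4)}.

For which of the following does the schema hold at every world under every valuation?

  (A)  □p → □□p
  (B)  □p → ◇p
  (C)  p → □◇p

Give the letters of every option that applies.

R is not symmetric: w1 R w3 but not w3 R w1.
R is transitive: R is closed under composition.
R is not serial: w0 has no R-successor.
(A) □p → □□p is axiom 4; it is valid on a frame exactly when R is transitive. R is transitive, so valid.
(B) □p → ◇p is axiom D, which corresponds to seriality. R is not serial — not valid.
(C) p → □◇p (axiom B) characterises the symmetric frames. R is not symmetric — not valid.

A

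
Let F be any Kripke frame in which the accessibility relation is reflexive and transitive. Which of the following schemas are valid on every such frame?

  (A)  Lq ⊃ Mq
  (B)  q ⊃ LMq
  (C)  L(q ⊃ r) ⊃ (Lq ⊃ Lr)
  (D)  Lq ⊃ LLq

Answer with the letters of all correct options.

A, C, D

Reflexive relations are serial.
(A) axiom D: valid iff R is serial. Every such R is serial — valid.
(B) q ⊃ LMq (axiom B) characterises the symmetric frames. Such an R need not be symmetric — not valid.
(C) this is just K, valid on every normal frame.
(D) axiom 4: valid iff R is transitive. Every such R is transitive — valid.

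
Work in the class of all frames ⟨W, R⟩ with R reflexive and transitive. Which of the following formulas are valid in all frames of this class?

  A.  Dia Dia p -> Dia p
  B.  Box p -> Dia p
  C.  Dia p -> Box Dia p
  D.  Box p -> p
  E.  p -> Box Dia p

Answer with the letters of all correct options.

Reflexive relations are serial.
(A) the dual of axiom 4: valid iff R is transitive. Every such R is transitive — valid.
(B) Box p -> Dia p (axiom D) characterises the serial frames. Every such R is serial — valid.
(C) axiom 5: valid iff R is euclidean. Such an R need not be euclidean — not valid.
(D) Box p -> p is axiom T, which corresponds to reflexivity. Every such R is reflexive — valid.
(E) p -> Box Dia p is axiom B, which corresponds to symmetry. Such an R need not be symmetric — not valid.

A, B, D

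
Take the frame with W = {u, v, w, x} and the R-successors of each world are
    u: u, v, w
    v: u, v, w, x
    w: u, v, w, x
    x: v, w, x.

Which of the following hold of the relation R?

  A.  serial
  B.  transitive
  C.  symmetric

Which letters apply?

A, C

(A) serial: every world has an R-successor.
(B) not transitive: u R v and v R x but not u R x.
(C) symmetric: every R-edge is matched by its reverse.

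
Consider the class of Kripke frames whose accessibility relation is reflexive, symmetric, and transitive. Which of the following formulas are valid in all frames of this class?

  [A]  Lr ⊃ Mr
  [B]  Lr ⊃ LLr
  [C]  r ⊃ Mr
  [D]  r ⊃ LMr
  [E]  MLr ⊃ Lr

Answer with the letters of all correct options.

A, B, C, D, E

A relation that is reflexive, symmetric, and transitive is also euclidean and serial.
(A) axiom D: valid iff R is serial. Every such R is serial — valid.
(B) axiom 4: valid iff R is transitive. Every such R is transitive — valid.
(C) r ⊃ Mr (the dual of axiom T) characterises the reflexive frames. Every such R is reflexive — valid.
(D) r ⊃ LMr (axiom B) characterises the symmetric frames. Every such R is symmetric — valid.
(E) the dual of axiom 5: valid iff R is euclidean. Every such R is euclidean — valid.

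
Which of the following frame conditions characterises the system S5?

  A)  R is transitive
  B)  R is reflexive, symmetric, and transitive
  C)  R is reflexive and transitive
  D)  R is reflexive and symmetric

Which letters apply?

(A) this class determines K4, not S5.
(B) S5 is sound and complete for exactly this class.
(C) this class determines S4, not S5.
(D) this class determines B (= KTB), not S5.

B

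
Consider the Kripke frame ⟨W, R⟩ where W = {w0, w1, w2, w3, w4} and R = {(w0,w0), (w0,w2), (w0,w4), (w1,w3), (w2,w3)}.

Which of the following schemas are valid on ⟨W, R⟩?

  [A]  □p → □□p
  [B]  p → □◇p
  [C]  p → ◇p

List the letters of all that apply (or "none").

none

R is not reflexive: not w1 R w1.
R is not symmetric: w0 R w2 but not w2 R w0.
R is not transitive: w0 R w2 and w2 R w3 but not w0 R w3.
(A) □p → □□p is axiom 4; it is valid on a frame exactly when R is transitive. R is not transitive, so not valid.
(B) p → □◇p is axiom B; it is valid on a frame exactly when R is symmetric. R is not symmetric, so not valid.
(C) p → ◇p (the dual of axiom T) characterises the reflexive frames. R is not reflexive — not valid.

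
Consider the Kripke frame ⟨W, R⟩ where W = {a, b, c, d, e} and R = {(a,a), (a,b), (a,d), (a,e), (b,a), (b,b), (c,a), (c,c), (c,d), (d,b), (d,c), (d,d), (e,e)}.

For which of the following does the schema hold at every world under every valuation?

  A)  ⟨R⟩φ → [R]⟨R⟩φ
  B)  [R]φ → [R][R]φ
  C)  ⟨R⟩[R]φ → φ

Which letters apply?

none

R is not symmetric: a R d but not d R a.
R is not transitive: a R d and d R c but not a R c.
R is not euclidean: a R b and a R d but not b R d.
(A) ⟨R⟩φ → [R]⟨R⟩φ (axiom 5) characterises the euclidean frames. R is not euclidean — not valid.
(B) [R]φ → [R][R]φ is axiom 4; it is valid on a frame exactly when R is transitive. R is not transitive, so not valid.
(C) ⟨R⟩[R]φ → φ is the dual of axiom B; it is valid on a frame exactly when R is symmetric. R is not symmetric, so not valid.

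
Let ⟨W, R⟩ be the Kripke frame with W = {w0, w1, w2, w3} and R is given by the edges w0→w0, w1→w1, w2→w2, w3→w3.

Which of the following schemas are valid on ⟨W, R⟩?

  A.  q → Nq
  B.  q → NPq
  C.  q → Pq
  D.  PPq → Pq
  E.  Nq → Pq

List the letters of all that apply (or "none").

R is reflexive: each world relates to itself.
R is symmetric: every R-edge is matched by its reverse.
R is transitive: R is closed under composition.
R is serial: every world has an R-successor.
R is a subset of the identity: every R-edge is a self-loop.
(A) q → Nq is valid only on frames where every R-edge is a self-loop. Here R ⊆ identity — valid.
(B) q → NPq is axiom B; it is valid on a frame exactly when R is symmetric. R is symmetric, so valid.
(C) q → Pq is the dual of axiom T; it is valid on a frame exactly when R is reflexive. R is reflexive, so valid.
(D) PPq → Pq is the dual of axiom 4; it is valid on a frame exactly when R is transitive. R is transitive, so valid.
(E) Nq → Pq is axiom D; it is valid on a frame exactly when R is serial. R is serial, so valid.

A, B, C, D, E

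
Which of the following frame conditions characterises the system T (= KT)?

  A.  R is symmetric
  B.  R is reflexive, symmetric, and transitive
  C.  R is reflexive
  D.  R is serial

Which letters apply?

(A) this class determines KB, not T (= KT).
(B) this class determines S5, not T (= KT).
(C) T (= KT) is sound and complete for exactly this class.
(D) this class determines D, not T (= KT).

C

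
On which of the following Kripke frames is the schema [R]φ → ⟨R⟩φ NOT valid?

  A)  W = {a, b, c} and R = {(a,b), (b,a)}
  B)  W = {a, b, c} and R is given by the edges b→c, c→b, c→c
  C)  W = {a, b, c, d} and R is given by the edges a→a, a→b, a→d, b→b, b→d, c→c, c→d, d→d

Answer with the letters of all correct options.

A, B

The schema [R]φ → ⟨R⟩φ is axiom D; it is valid on a frame iff R is serial.
(A) R is not serial (c has no R-successor), so the schema fails here.
(B) R is not serial (a has no R-successor), so the schema fails here.
(C) R is serial (every world has an R-successor), so the schema is valid here.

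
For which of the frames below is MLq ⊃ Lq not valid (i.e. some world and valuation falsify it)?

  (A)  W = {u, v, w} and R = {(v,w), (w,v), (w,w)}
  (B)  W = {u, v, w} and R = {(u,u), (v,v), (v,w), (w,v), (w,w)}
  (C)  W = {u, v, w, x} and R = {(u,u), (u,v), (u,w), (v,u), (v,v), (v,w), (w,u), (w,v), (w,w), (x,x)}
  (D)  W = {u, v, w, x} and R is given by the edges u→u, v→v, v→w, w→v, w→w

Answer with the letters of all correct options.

A

The schema MLq ⊃ Lq is the dual of axiom 5; it is valid on a frame iff R is euclidean.
(A) R is not euclidean (w R v and w R v but not v R v), so the schema fails here.
(B) R is euclidean (any two R-successors of the same world are R-related), so the schema is valid here.
(C) R is euclidean (any two R-successors of the same world are R-related), so the schema is valid here.
(D) R is euclidean (any two R-successors of the same world are R-related), so the schema is valid here.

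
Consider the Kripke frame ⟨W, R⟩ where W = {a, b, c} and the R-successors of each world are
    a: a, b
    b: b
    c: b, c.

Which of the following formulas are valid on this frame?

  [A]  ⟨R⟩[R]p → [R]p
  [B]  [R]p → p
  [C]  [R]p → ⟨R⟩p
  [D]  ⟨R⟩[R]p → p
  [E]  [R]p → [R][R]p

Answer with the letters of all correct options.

B, C, E

R is reflexive: each world relates to itself.
R is not symmetric: a R b but not b R a.
R is transitive: R is closed under composition.
R is not euclidean: a R b and a R a but not b R a.
R is serial: every world has an R-successor.
(A) ⟨R⟩[R]p → [R]p is the dual of axiom 5; it is valid on a frame exactly when R is euclidean. R is not euclidean, so not valid.
(B) [R]p → p (axiom T) characterises the reflexive frames. R is reflexive — valid.
(C) [R]p → ⟨R⟩p is axiom D; it is valid on a frame exactly when R is serial. R is serial, so valid.
(D) ⟨R⟩[R]p → p (the dual of axiom B) characterises the symmetric frames. R is not symmetric — not valid.
(E) axiom 4: valid iff R is transitive. R is transitive — valid.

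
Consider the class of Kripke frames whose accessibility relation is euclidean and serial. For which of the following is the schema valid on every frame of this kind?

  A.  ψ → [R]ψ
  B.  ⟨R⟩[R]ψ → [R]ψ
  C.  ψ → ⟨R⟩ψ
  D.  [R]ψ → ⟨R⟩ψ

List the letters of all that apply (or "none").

B, D

(A) ψ → [R]ψ (equivalent to ◇p→p) corresponds to R being a subset of the identity. Such an R need not be a subset of the identity, so not valid.
(B) the dual of axiom 5: valid iff R is euclidean. Every such R is euclidean — valid.
(C) the dual of axiom T: valid iff R is reflexive. Such an R need not be reflexive — not valid.
(D) [R]ψ → ⟨R⟩ψ (axiom D) characterises the serial frames. Every such R is serial — valid.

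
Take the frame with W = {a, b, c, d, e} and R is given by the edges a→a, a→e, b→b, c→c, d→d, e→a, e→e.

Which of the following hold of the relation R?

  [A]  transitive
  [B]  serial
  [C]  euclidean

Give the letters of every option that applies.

(A) transitive: R is closed under composition.
(B) serial: every world has an R-successor.
(C) euclidean: any two R-successors of the same world are R-related.

A, B, C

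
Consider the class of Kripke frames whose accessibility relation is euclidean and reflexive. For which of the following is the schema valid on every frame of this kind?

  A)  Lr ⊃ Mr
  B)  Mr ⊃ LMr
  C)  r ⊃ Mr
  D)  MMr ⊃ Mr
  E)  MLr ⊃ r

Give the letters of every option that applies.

A reflexive euclidean relation is also symmetric (from wRw and wRv the euclidean condition gives vRw) and hence transitive; it is an equivalence relation.
(A) Lr ⊃ Mr (axiom D) characterises the serial frames. Every such R is serial — valid.
(B) Mr ⊃ LMr is axiom 5, which corresponds to the euclidean property. Every such R is euclidean — valid.
(C) r ⊃ Mr is the dual of axiom T, which corresponds to reflexivity. Every such R is reflexive — valid.
(D) MMr ⊃ Mr (the dual of axiom 4) characterises the transitive frames. Every such R is transitive — valid.
(E) MLr ⊃ r is the dual of axiom B, which corresponds to symmetry. Every such R is symmetric — valid.

A, B, C, D, E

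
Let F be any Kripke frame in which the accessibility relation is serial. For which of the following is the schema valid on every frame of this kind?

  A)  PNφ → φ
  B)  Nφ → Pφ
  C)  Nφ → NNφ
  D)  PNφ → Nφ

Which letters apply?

B

(A) the dual of axiom B: valid iff R is symmetric. Such an R need not be symmetric — not valid.
(B) Nφ → Pφ (axiom D) characterises the serial frames. Every such R is serial — valid.
(C) axiom 4: valid iff R is transitive. Such an R need not be transitive — not valid.
(D) the dual of axiom 5: valid iff R is euclidean. Such an R need not be euclidean — not valid.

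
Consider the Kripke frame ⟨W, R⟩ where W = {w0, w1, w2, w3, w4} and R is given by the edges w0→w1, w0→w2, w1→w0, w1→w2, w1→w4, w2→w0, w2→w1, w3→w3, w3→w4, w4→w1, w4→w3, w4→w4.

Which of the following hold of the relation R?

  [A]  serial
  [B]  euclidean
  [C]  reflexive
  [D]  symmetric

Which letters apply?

A, D

(A) serial: every world has an R-successor.
(B) not euclidean: w1 R w0 and w1 R w4 but not w0 R w4.
(C) not reflexive: not w0 R w0.
(D) symmetric: every R-edge is matched by its reverse.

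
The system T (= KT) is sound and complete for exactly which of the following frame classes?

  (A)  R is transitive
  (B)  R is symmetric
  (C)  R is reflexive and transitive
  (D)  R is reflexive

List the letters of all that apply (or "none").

D

(A) this class determines K4, not T (= KT).
(B) this class determines KB, not T (= KT).
(C) this class determines S4, not T (= KT).
(D) T (= KT) is sound and complete for exactly this class.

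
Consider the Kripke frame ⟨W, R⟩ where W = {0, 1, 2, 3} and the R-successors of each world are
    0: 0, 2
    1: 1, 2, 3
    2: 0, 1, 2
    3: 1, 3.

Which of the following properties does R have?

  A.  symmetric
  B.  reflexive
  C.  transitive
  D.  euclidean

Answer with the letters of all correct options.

(A) symmetric: every R-edge is matched by its reverse.
(B) reflexive: each world relates to itself.
(C) not transitive: 0 R 2 and 2 R 1 but not 0 R 1.
(D) not euclidean: 1 R 2 and 1 R 3 but not 2 R 3.

A, B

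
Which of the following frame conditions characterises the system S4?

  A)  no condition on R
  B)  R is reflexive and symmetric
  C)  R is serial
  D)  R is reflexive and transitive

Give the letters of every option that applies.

D

(A) this class determines K, not S4.
(B) this class determines B (= KTB), not S4.
(C) this class determines D, not S4.
(D) S4 is sound and complete for exactly this class.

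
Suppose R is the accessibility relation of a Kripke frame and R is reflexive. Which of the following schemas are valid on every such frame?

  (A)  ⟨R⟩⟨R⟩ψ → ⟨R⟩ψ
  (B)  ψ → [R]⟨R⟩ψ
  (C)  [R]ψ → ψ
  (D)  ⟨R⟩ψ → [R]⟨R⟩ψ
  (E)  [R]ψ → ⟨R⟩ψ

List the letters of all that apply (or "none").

C, E

A reflexive relation is serial.
(A) the dual of axiom 4: valid iff R is transitive. Such an R need not be transitive — not valid.
(B) ψ → [R]⟨R⟩ψ is axiom B; it is valid on a frame exactly when R is symmetric. Such an R need not be symmetric, so not valid.
(C) [R]ψ → ψ (axiom T) characterises the reflexive frames. Every such R is reflexive — valid.
(D) axiom 5: valid iff R is euclidean. Such an R need not be euclidean — not valid.
(E) [R]ψ → ⟨R⟩ψ is axiom D, which corresponds to seriality. Every such R is serial — valid.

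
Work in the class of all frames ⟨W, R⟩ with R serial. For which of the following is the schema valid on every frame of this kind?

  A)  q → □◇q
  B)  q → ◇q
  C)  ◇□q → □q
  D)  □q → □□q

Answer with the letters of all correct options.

(A) axiom B: valid iff R is symmetric. Such an R need not be symmetric — not valid.
(B) q → ◇q is the dual of axiom T; it is valid on a frame exactly when R is reflexive. Such an R need not be reflexive, so not valid.
(C) ◇□q → □q (the dual of axiom 5) characterises the euclidean frames. Such an R need not be euclidean — not valid.
(D) □q → □□q is axiom 4; it is valid on a frame exactly when R is transitive. Such an R need not be transitive, so not valid.

none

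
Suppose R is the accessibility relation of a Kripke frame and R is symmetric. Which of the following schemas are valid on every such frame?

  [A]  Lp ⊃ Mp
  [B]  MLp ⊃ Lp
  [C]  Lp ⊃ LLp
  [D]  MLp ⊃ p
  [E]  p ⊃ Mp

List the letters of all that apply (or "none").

D

(A) Lp ⊃ Mp is axiom D; it is valid on a frame exactly when R is serial. Such an R need not be serial, so not valid.
(B) MLp ⊃ Lp (the dual of axiom 5) characterises the euclidean frames. Such an R need not be euclidean — not valid.
(C) axiom 4: valid iff R is transitive. Such an R need not be transitive — not valid.
(D) MLp ⊃ p is the dual of axiom B; it is valid on a frame exactly when R is symmetric. Every such R is symmetric, so valid.
(E) the dual of axiom T: valid iff R is reflexive. Such an R need not be reflexive — not valid.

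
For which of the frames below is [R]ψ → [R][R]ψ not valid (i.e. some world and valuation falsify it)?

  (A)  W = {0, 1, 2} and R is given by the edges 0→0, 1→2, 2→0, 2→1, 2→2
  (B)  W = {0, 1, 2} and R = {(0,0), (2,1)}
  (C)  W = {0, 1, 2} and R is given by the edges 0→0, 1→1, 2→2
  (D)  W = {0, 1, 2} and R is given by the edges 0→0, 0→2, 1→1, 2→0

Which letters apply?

The schema [R]ψ → [R][R]ψ is axiom 4; it is valid on a frame iff R is transitive.
(A) R is not transitive (1 R 2 and 2 R 0 but not 1 R 0), so the schema fails here.
(B) R is transitive (R is closed under composition), so the schema is valid here.
(C) R is transitive (R is closed under composition), so the schema is valid here.
(D) R is not transitive (2 R 0 and 0 R 2 but not 2 R 2), so the schema fails here.

A, D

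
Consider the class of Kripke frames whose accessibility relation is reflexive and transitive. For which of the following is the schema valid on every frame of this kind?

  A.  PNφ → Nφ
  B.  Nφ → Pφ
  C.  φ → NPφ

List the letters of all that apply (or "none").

B

Reflexive relations are serial.
(A) the dual of axiom 5: valid iff R is euclidean. Such an R need not be euclidean — not valid.
(B) Nφ → Pφ is axiom D, which corresponds to seriality. Every such R is serial — valid.
(C) φ → NPφ is axiom B; it is valid on a frame exactly when R is symmetric. Such an R need not be symmetric, so not valid.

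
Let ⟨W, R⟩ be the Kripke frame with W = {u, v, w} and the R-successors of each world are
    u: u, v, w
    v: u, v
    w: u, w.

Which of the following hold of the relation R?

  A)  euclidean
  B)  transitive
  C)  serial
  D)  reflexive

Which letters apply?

C, D

(A) not euclidean: u R v and u R w but not v R w.
(B) not transitive: v R u and u R w but not v R w.
(C) serial: every world has an R-successor.
(D) reflexive: each world relates to itself.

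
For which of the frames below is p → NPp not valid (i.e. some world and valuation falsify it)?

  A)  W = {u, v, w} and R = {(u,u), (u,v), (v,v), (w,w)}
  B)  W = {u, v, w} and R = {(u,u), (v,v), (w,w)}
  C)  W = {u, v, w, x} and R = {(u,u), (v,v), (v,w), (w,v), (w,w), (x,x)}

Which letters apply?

The schema p → NPp is axiom B; it is valid on a frame iff R is symmetric.
(A) R is not symmetric (u R v but not v R u), so the schema fails here.
(B) R is symmetric (every R-edge is matched by its reverse), so the schema is valid here.
(C) R is symmetric (every R-edge is matched by its reverse), so the schema is valid here.

A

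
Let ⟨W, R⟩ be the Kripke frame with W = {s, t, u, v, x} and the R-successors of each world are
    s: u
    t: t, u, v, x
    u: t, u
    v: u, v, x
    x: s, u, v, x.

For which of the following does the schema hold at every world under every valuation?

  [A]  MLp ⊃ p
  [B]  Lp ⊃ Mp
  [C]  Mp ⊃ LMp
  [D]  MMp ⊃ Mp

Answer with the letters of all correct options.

R is not symmetric: s R u but not u R s.
R is not transitive: s R u and u R t but not s R t.
R is not euclidean: t R u and t R v but not u R v.
R is serial: every world has an R-successor.
(A) MLp ⊃ p (the dual of axiom B) characterises the symmetric frames. R is not symmetric — not valid.
(B) axiom D: valid iff R is serial. R is serial — valid.
(C) Mp ⊃ LMp is axiom 5, which corresponds to the euclidean property. R is not euclidean — not valid.
(D) MMp ⊃ Mp (the dual of axiom 4) characterises the transitive frames. R is not transitive — not valid.

B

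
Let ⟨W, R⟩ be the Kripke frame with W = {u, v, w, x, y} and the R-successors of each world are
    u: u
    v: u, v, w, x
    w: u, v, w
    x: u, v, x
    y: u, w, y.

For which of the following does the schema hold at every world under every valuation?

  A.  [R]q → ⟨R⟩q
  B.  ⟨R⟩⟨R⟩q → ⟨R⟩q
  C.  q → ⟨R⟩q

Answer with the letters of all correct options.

R is reflexive: each world relates to itself.
R is not transitive: w R v and v R x but not w R x.
R is serial: every world has an R-successor.
(A) axiom D: valid iff R is serial. R is serial — valid.
(B) ⟨R⟩⟨R⟩q → ⟨R⟩q is the dual of axiom 4; it is valid on a frame exactly when R is transitive. R is not transitive, so not valid.
(C) q → ⟨R⟩q is the dual of axiom T; it is valid on a frame exactly when R is reflexive. R is reflexive, so valid.

A, C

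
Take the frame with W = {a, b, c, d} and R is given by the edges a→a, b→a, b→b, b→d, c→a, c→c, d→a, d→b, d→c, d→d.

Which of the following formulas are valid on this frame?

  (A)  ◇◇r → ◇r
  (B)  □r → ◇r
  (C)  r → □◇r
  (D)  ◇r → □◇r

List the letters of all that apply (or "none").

R is not symmetric: b R a but not a R b.
R is not transitive: b R d and d R c but not b R c.
R is not euclidean: b R a and b R b but not a R b.
R is serial: every world has an R-successor.
(A) the dual of axiom 4: valid iff R is transitive. R is not transitive — not valid.
(B) □r → ◇r (axiom D) characterises the serial frames. R is serial — valid.
(C) axiom B: valid iff R is symmetric. R is not symmetric — not valid.
(D) axiom 5: valid iff R is euclidean. R is not euclidean — not valid.

B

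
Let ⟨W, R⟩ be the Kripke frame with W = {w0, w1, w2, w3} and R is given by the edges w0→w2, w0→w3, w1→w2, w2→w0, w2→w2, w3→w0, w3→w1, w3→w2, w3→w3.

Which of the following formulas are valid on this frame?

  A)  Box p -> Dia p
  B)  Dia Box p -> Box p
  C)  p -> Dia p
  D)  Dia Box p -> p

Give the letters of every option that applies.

A

R is not reflexive: not w0 R w0.
R is not symmetric: w1 R w2 but not w2 R w1.
R is not euclidean: w0 R w2 and w0 R w3 but not w2 R w3.
R is serial: every world has an R-successor.
(A) Box p -> Dia p is axiom D; it is valid on a frame exactly when R is serial. R is serial, so valid.
(B) Dia Box p -> Box p (the dual of axiom 5) characterises the euclidean frames. R is not euclidean — not valid.
(C) the dual of axiom T: valid iff R is reflexive. R is not reflexive — not valid.
(D) the dual of axiom B: valid iff R is symmetric. R is not symmetric — not valid.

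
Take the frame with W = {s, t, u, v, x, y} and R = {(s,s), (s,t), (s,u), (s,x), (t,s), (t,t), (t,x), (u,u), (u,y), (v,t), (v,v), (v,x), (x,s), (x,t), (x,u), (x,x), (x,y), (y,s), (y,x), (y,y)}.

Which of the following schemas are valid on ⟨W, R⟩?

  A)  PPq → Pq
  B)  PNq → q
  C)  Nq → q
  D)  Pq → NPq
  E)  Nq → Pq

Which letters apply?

C, E

R is reflexive: each world relates to itself.
R is not symmetric: s R u but not u R s.
R is not transitive: s R u and u R y but not s R y.
R is not euclidean: s R t and s R u but not t R u.
R is serial: every world has an R-successor.
(A) PPq → Pq is the dual of axiom 4, which corresponds to transitivity. R is not transitive — not valid.
(B) PNq → q (the dual of axiom B) characterises the symmetric frames. R is not symmetric — not valid.
(C) Nq → q is axiom T; it is valid on a frame exactly when R is reflexive. R is reflexive, so valid.
(D) Pq → NPq is axiom 5; it is valid on a frame exactly when R is euclidean. R is not euclidean, so not valid.
(E) Nq → Pq is axiom D; it is valid on a frame exactly when R is serial. R is serial, so valid.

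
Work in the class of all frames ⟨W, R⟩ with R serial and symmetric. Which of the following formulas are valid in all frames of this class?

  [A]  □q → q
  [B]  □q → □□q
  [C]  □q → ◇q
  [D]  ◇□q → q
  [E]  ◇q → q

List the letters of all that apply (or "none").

C, D

(A) □q → q is axiom T, which corresponds to reflexivity. Such an R need not be reflexive — not valid.
(B) □q → □□q is axiom 4, which corresponds to transitivity. Such an R need not be transitive — not valid.
(C) □q → ◇q is axiom D; it is valid on a frame exactly when R is serial. Every such R is serial, so valid.
(D) the dual of axiom B: valid iff R is symmetric. Every such R is symmetric — valid.
(E) ◇q → q is the converse of T; it holds exactly when R ⊆ identity. Such an R need not be a subset of the identity — not valid.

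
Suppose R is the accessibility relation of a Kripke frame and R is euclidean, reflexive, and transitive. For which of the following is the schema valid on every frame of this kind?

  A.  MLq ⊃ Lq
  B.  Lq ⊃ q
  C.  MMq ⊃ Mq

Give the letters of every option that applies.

A, B, C

A relation that is euclidean, reflexive, and transitive is also serial and symmetric.
(A) MLq ⊃ Lq is the dual of axiom 5, which corresponds to the euclidean property. Every such R is euclidean — valid.
(B) axiom T: valid iff R is reflexive. Every such R is reflexive — valid.
(C) MMq ⊃ Mq is the dual of axiom 4; it is valid on a frame exactly when R is transitive. Every such R is transitive, so valid.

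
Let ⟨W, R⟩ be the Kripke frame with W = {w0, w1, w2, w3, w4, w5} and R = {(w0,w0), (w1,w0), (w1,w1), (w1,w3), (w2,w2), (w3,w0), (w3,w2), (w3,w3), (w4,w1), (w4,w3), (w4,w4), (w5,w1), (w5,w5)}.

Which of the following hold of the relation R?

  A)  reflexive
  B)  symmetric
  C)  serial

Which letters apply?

(A) reflexive: each world relates to itself.
(B) not symmetric: w1 R w0 but not w0 R w1.
(C) serial: every world has an R-successor.

A, C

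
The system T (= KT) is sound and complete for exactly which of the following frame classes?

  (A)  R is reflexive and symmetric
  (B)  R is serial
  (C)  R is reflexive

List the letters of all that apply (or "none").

(A) this class determines B (= KTB), not T (= KT).
(B) this class determines D, not T (= KT).
(C) T (= KT) is sound and complete for exactly this class.

C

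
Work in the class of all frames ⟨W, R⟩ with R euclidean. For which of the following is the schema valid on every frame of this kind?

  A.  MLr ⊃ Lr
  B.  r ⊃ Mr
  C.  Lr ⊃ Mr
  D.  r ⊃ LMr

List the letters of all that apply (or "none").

(A) MLr ⊃ Lr is the dual of axiom 5, which corresponds to the euclidean property. Every such R is euclidean — valid.
(B) r ⊃ Mr is the dual of axiom T; it is valid on a frame exactly when R is reflexive. Such an R need not be reflexive, so not valid.
(C) Lr ⊃ Mr (axiom D) characterises the serial frames. Such an R need not be serial — not valid.
(D) r ⊃ LMr is axiom B; it is valid on a frame exactly when R is symmetric. Such an R need not be symmetric, so not valid.

A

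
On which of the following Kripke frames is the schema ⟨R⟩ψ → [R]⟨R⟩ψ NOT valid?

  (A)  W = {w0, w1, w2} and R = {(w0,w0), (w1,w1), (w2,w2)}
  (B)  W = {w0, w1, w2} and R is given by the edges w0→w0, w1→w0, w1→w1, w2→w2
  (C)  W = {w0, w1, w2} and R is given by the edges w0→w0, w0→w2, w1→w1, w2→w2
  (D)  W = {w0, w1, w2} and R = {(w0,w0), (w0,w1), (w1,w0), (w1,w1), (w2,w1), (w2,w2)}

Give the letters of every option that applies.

B, C, D

The schema ⟨R⟩ψ → [R]⟨R⟩ψ is axiom 5; it is valid on a frame iff R is euclidean.
(A) R is euclidean (any two R-successors of the same world are R-related), so the schema is valid here.
(B) R is not euclidean (w1 R w0 and w1 R w1 but not w0 R w1), so the schema fails here.
(C) R is not euclidean (w0 R w2 and w0 R w0 but not w2 R w0), so the schema fails here.
(D) R is not euclidean (w2 R w1 and w2 R w2 but not w1 R w2), so the schema fails here.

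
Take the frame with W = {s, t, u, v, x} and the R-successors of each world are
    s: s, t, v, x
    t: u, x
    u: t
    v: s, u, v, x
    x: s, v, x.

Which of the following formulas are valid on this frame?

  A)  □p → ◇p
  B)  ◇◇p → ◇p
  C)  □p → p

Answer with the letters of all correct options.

R is not reflexive: not t R t.
R is not transitive: s R t and t R u but not s R u.
R is serial: every world has an R-successor.
(A) □p → ◇p (axiom D) characterises the serial frames. R is serial — valid.
(B) ◇◇p → ◇p (the dual of axiom 4) characterises the transitive frames. R is not transitive — not valid.
(C) axiom T: valid iff R is reflexive. R is not reflexive — not valid.

A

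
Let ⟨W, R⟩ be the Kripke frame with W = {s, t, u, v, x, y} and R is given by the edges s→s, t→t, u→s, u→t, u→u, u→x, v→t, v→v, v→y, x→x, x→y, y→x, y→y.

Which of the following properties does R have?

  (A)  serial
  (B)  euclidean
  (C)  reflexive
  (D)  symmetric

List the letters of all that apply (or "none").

(A) serial: every world has an R-successor.
(B) not euclidean: u R s and u R t but not s R t.
(C) reflexive: each world relates to itself.
(D) not symmetric: u R s but not s R u.

A, C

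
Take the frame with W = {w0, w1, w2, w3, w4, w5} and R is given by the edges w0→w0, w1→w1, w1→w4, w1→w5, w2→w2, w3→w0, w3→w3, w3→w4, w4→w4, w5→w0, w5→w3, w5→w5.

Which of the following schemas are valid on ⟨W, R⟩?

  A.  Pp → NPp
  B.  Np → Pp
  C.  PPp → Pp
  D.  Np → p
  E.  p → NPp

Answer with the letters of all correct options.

R is reflexive: each world relates to itself.
R is not symmetric: w1 R w4 but not w4 R w1.
R is not transitive: w1 R w5 and w5 R w0 but not w1 R w0.
R is not euclidean: w1 R w4 and w1 R w1 but not w4 R w1.
R is serial: every world has an R-successor.
(A) Pp → NPp is axiom 5, which corresponds to the euclidean property. R is not euclidean — not valid.
(B) Np → Pp is axiom D, which corresponds to seriality. R is serial — valid.
(C) PPp → Pp (the dual of axiom 4) characterises the transitive frames. R is not transitive — not valid.
(D) Np → p is axiom T, which corresponds to reflexivity. R is reflexive — valid.
(E) p → NPp (axiom B) characterises the symmetric frames. R is not symmetric — not valid.

B, D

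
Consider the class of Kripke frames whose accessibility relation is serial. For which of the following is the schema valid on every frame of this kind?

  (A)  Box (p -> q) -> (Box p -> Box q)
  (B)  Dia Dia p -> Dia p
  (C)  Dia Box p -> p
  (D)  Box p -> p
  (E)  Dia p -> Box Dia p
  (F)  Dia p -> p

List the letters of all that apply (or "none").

(A) Box (p -> q) -> (Box p -> Box q) is the K axiom; it holds on all frames — valid.
(B) Dia Dia p -> Dia p is the dual of axiom 4, which corresponds to transitivity. Such an R need not be transitive — not valid.
(C) the dual of axiom B: valid iff R is symmetric. Such an R need not be symmetric — not valid.
(D) Box p -> p is axiom T; it is valid on a frame exactly when R is reflexive. Such an R need not be reflexive, so not valid.
(E) Dia p -> Box Dia p (axiom 5) characterises the euclidean frames. Such an R need not be euclidean — not valid.
(F) Dia p -> p is valid only on frames where every R-edge is a self-loop. Such an R need not be a subset of the identity — not valid.

A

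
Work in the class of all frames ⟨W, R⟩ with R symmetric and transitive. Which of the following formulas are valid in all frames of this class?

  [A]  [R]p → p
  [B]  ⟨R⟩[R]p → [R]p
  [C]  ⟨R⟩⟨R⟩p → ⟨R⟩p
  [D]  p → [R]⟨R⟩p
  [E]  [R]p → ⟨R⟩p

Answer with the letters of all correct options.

B, C, D

A symmetric transitive relation is euclidean (uRv and uRw give vRu by symmetry, then vRw by transitivity).
(A) [R]p → p (axiom T) characterises the reflexive frames. Such an R need not be reflexive — not valid.
(B) the dual of axiom 5: valid iff R is euclidean. Every such R is euclidean — valid.
(C) ⟨R⟩⟨R⟩p → ⟨R⟩p is the dual of axiom 4, which corresponds to transitivity. Every such R is transitive — valid.
(D) p → [R]⟨R⟩p (axiom B) characterises the symmetric frames. Every such R is symmetric — valid.
(E) [R]p → ⟨R⟩p (axiom D) characterises the serial frames. Such an R need not be serial — not valid.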